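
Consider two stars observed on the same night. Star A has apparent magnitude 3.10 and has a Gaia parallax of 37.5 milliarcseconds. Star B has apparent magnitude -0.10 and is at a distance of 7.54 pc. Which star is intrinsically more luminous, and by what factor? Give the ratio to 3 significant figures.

Star B is more luminous, by a factor of 1.52.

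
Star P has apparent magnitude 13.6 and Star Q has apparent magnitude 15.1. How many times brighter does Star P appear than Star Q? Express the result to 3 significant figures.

3.98

Magnitude difference = -1.5
Flux ratio = 10^(−0.4 Δm) = 10^(−0.4 × -1.5) = 10^0.600 = 3.981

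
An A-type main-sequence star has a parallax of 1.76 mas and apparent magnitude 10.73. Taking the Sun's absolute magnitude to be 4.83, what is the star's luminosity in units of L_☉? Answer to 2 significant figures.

L/L_☉ ≈ 14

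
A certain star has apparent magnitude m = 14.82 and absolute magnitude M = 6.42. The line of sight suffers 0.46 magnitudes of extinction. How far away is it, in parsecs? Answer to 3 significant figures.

m − M = 5 log₁₀(d/10 pc) + A  ⇒  14.82 − (6.42) − 0.46 = 5 log₁₀(d/10)
7.940 = 5 log₁₀(d/10)
log₁₀ d = (m − M − A)/5 + 1 = 2.5880
d = 10^2.5880 = 387.3 pc

d ≈ 387 pc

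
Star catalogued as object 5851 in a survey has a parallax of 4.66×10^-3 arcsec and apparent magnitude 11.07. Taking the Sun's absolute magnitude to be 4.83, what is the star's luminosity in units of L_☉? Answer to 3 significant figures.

d = 1/p = 1/4.66×10^-3″ = 214.6 pc
M = m − 5 log₁₀ d + 5 = 11.07 − 5·2.3316 + 5 = 4.412
M − M_☉ = 4.412 − 4.83 = -0.418
L/L_☉ = 10^(−0.4 × -0.418) = 1.470

L/L_☉ ≈ 1.47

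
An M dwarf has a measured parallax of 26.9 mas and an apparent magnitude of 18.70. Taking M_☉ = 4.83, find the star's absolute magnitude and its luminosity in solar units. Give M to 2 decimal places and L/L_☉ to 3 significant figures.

d = 1/p = 1000/26.9 mas = 37.17 pc
M = m − 5 log₁₀ d + 5 = 18.70 − 5·1.5702 + 5 = 15.849
M − M_☉ = 15.849 − 4.83 = 11.019
L/L_☉ = 10^(−0.4 × 11.019) = 3.913×10^-5

M ≈ 15.85; L/L_☉ ≈ 3.91×10^-5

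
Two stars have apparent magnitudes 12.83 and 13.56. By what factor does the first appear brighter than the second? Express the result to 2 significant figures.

2.0

Magnitude difference = -0.73
Flux ratio = 10^(−0.4 Δm) = 10^(−0.4 × -0.73) = 10^0.292 = 1.959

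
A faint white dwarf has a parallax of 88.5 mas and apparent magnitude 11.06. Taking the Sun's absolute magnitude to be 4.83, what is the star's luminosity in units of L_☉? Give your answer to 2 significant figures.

L/L_☉ ≈ 4.1×10^-3

d = 1/p = 1000/88.5 mas = 11.30 pc
M = m − 5 log₁₀ d + 5 = 11.06 − 5·1.0531 + 5 = 10.795
M − M_☉ = 10.795 − 4.83 = 5.965
L/L_☉ = 10^(−0.4 × 5.965) = 4.113×10^-3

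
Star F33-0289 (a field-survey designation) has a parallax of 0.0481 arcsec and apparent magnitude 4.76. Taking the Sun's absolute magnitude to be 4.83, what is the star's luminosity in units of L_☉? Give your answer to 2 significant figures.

d = 1/p = 1/0.0481″ = 20.79 pc
M = m − 5 log₁₀ d + 5 = 4.76 − 5·1.3179 + 5 = 3.171
M − M_☉ = 3.171 − 4.83 = -1.659
L/L_☉ = 10^(−0.4 × -1.659) = 4.610

L/L_☉ ≈ 4.6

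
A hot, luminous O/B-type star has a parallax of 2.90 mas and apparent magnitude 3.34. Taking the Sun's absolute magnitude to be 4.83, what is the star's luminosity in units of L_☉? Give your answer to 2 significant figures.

L/L_☉ ≈ 4700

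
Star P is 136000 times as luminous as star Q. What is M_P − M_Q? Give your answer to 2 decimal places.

Pogson: ΔM = −2.5 log₁₀(ratio) = −2.5 log₁₀(136000) = −2.5 × 5.1335 = -12.834
Star P is brighter, so it has the smaller magnitude: the difference is negative.

M_P − M_Q ≈ -12.83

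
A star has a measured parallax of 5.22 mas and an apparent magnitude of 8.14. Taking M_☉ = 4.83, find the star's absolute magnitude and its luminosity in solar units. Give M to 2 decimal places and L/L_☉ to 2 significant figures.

M ≈ 1.73; L/L_☉ ≈ 17

d = 1/p = 1000/5.22 mas = 191.6 pc
M = m − 5 log₁₀ d + 5 = 8.14 − 5·2.2823 + 5 = 1.728
M − M_☉ = 1.728 − 4.83 = -3.102
L/L_☉ = 10^(−0.4 × -3.102) = 17.40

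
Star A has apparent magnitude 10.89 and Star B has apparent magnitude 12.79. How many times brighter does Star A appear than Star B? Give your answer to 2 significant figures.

Magnitude difference = -1.90
Flux ratio = 10^(−0.4 Δm) = 10^(−0.4 × -1.90) = 10^0.760 = 5.754

5.8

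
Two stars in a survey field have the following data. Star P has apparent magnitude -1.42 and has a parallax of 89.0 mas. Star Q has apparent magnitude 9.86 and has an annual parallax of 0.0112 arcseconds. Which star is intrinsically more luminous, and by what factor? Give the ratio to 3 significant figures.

Star P is more luminous, by a factor of 515.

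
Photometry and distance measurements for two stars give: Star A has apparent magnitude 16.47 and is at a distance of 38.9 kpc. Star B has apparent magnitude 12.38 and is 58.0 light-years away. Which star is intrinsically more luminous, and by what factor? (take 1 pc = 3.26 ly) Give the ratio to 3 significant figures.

Star A: d = 38.9 kpc = 38900 pc
Star A: M = m − 5 log₁₀ d + 5 = 16.47 − 5·4.5899 + 5 = -1.480
Star B: d = 58.0 ly / 3.26 = 17.79 pc
Star B: M = m − 5 log₁₀ d + 5 = 12.38 − 5·1.2502 + 5 = 11.129
ΔM = M_A − M_B = -1.480 − (11.129) = -12.609; smaller M is more luminous → Star A.
L ratio = 10^(0.4 |ΔM|) = 10^5.043 = 110500

Star A is more luminous, by a factor of 111000.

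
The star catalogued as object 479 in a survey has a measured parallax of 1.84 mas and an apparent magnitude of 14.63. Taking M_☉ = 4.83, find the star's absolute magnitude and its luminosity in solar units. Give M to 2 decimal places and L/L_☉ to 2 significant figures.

d = 1/p = 1000/1.84 mas = 543.5 pc
M = m − 5 log₁₀ d + 5 = 14.63 − 5·2.7352 + 5 = 5.954
M − M_☉ = 5.954 − 4.83 = 1.124
L/L_☉ = 10^(−0.4 × 1.124) = 0.3551

M ≈ 5.95; L/L_☉ ≈ 0.36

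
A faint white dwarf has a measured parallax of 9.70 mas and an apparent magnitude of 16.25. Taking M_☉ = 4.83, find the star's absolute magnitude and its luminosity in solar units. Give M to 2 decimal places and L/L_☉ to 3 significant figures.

M ≈ 11.18; L/L_☉ ≈ 2.87×10^-3

d = 1/p = 1000/9.70 mas = 103.1 pc
M = m − 5 log₁₀ d + 5 = 16.25 − 5·2.0132 + 5 = 11.184
M − M_☉ = 11.184 − 4.83 = 6.354
L/L_☉ = 10^(−0.4 × 6.354) = 2.874×10^-3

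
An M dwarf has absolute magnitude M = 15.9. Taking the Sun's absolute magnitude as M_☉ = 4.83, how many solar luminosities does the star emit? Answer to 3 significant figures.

L/L_☉ ≈ 3.73×10^-5

M − M_☉ = 15.9 − 4.83 = 11.070
L/L_☉ = 10^(−0.4 (M − M_☉)) = 10^-4.428 = 3.733×10^-5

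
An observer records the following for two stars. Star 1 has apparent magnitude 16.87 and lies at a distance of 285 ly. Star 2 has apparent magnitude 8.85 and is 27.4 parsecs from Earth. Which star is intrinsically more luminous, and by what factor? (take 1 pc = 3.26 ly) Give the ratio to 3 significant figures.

Star 2 is more luminous, by a factor of 159.

Star 1: d = 285 ly / 3.26 = 87.42 pc
Star 1: M = m − 5 log₁₀ d + 5 = 16.87 − 5·1.9416 + 5 = 12.162
Star 2: M = m − 5 log₁₀ d + 5 = 8.85 − 5·1.4378 + 5 = 6.661
ΔM = M_1 − M_2 = 12.162 − (6.661) = 5.501; smaller M is more luminous → Star 2.
L ratio = 10^(0.4 |ΔM|) = 10^2.200 = 158.6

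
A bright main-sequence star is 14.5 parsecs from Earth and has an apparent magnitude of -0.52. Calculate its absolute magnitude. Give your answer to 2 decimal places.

M ≈ -1.33

5 log₁₀(d/10 pc) = 5 log₁₀(14.50) − 5 = 0.807
M = m − 5 log₁₀(d/10) = -0.52 − 0.807 = -1.327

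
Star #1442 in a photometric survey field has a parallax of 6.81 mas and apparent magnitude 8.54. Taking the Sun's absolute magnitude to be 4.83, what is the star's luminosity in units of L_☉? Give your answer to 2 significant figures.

L/L_☉ ≈ 7.1

d = 1/p = 1000/6.81 mas = 146.8 pc
M = m − 5 log₁₀ d + 5 = 8.54 − 5·2.1669 + 5 = 2.706
M − M_☉ = 2.706 − 4.83 = -2.124
L/L_☉ = 10^(−0.4 × -2.124) = 7.075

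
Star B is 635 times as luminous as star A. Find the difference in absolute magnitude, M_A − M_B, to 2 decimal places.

Pogson: ΔM = −2.5 log₁₀(ratio) = −2.5 log₁₀(635) = −2.5 × 2.8028 = -7.007
Star B is brighter so has the smaller magnitude: M_A − M_B is positive.

M_A − M_B ≈ 7.01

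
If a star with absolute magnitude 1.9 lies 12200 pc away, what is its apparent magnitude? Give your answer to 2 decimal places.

m ≈ 17.33

m = M + 5 log₁₀ d − 5 = 1.9 + 5·4.0864 − 5 = 17.332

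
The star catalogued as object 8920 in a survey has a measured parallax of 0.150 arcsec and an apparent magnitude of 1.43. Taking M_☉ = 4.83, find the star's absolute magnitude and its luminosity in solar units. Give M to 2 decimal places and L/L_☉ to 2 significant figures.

M ≈ 2.31; L/L_☉ ≈ 10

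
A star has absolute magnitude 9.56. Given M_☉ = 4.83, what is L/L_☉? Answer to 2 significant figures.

M − M_☉ = 9.56 − 4.83 = 4.730
L/L_☉ = 10^(−0.4 (M − M_☉)) = 10^-1.892 = 0.01282

L/L_☉ ≈ 0.013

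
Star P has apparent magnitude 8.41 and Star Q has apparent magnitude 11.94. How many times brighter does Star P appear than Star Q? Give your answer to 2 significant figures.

Δm = 8.41 − (11.94) = -3.53
Flux ratio = 10^(−0.4 Δm) = 10^(−0.4 × -3.53) = 10^1.412 = 25.82

26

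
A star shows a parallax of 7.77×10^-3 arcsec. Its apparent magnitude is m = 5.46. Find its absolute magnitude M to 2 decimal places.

M ≈ -0.09

d = 1/p = 1/7.77×10^-3″ = 128.7 pc
5 log₁₀(d/10 pc) = 5 log₁₀(128.7) − 5 = 5.548
M = m − 5 log₁₀(d/10) = 5.46 − 5.548 = -0.088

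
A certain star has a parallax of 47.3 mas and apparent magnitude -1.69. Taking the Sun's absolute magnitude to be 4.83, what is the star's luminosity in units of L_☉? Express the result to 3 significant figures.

d = 1/p = 1000/47.3 mas = 21.14 pc
M = m − 5 log₁₀ d + 5 = -1.69 − 5·1.3251 + 5 = -3.316
M − M_☉ = -3.316 − 4.83 = -8.146
L/L_☉ = 10^(−0.4 × -8.146) = 1812

L/L_☉ ≈ 1810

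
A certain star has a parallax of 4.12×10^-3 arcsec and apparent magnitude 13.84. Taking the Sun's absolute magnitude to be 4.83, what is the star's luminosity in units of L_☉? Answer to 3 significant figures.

d = 1/p = 1/4.12×10^-3″ = 242.7 pc
M = m − 5 log₁₀ d + 5 = 13.84 − 5·2.3851 + 5 = 6.914
M − M_☉ = 6.914 − 4.83 = 2.084
L/L_☉ = 10^(−0.4 × 2.084) = 0.1466

L/L_☉ ≈ 0.147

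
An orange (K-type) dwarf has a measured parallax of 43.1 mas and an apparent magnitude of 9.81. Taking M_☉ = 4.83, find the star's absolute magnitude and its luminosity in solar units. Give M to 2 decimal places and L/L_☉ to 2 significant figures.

d = 1/p = 1000/43.1 mas = 23.20 pc
M = m − 5 log₁₀ d + 5 = 9.81 − 5·1.3655 + 5 = 7.982
M − M_☉ = 7.982 − 4.83 = 3.152
L/L_☉ = 10^(−0.4 × 3.152) = 0.05483

M ≈ 7.98; L/L_☉ ≈ 0.055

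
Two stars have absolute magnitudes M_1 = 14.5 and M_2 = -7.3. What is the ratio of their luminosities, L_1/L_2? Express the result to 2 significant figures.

ΔM = M_1 − M_2 = 21.8
L_1/L_2 = 10^(−0.4 ΔM) = 10^-8.720 = 1.905×10^-9

L_1/L_2 ≈ 1.9×10^-9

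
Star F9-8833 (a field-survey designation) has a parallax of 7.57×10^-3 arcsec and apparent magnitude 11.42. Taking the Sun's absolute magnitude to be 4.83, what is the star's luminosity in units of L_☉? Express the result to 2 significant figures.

d = 1/p = 1/7.57×10^-3″ = 132.1 pc
M = m − 5 log₁₀ d + 5 = 11.42 − 5·2.1209 + 5 = 5.815
M − M_☉ = 5.815 − 4.83 = 0.985
L/L_☉ = 10^(−0.4 × 0.985) = 0.4035

L/L_☉ ≈ 0.40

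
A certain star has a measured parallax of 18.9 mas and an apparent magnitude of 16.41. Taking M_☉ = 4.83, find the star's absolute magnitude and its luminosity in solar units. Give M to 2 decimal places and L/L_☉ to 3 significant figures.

M ≈ 12.79; L/L_☉ ≈ 6.53×10^-4

d = 1/p = 1000/18.9 mas = 52.91 pc
M = m − 5 log₁₀ d + 5 = 16.41 − 5·1.7235 + 5 = 12.792
M − M_☉ = 12.792 − 4.83 = 7.962
L/L_☉ = 10^(−0.4 × 7.962) = 6.532×10^-4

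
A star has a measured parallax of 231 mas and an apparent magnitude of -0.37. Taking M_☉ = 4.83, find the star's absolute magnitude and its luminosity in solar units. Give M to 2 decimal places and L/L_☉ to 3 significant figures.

d = 1/p = 1000/231 mas = 4.329 pc
M = m − 5 log₁₀ d + 5 = -0.37 − 5·0.6364 + 5 = 1.448
M − M_☉ = 1.448 − 4.83 = -3.382
L/L_☉ = 10^(−0.4 × -3.382) = 22.53

M ≈ 1.45; L/L_☉ ≈ 22.5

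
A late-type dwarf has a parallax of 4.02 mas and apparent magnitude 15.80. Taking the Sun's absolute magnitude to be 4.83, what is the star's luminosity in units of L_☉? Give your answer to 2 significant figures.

d = 1/p = 1000/4.02 mas = 248.8 pc
M = m − 5 log₁₀ d + 5 = 15.80 − 5·2.3958 + 5 = 8.821
M − M_☉ = 8.821 − 4.83 = 3.991
L/L_☉ = 10^(−0.4 × 3.991) = 0.02532

L/L_☉ ≈ 0.025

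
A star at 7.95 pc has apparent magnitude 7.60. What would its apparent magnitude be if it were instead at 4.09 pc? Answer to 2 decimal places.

m ≈ 6.16

Flux ∝ 1/d², so Δm = 5 log₁₀(d₂/d₁) = 5 log₁₀(4.09/7.95) = -1.443
m₂ = m₁ + Δm = 7.60 + (-1.443) = 6.157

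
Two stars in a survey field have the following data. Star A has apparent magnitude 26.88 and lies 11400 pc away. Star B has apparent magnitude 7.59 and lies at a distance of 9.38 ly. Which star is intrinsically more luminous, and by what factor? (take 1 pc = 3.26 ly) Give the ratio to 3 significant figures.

Star B is more luminous, by a factor of 3.31.

Star A: M = m − 5 log₁₀ d + 5 = 26.88 − 5·4.0569 + 5 = 11.595
Star B: d = 9.38 ly / 3.26 = 2.877 pc
Star B: M = m − 5 log₁₀ d + 5 = 7.59 − 5·0.4590 + 5 = 10.295
ΔM = M_A − M_B = 11.595 − (10.295) = 1.300; smaller M is more luminous → Star B.
L ratio = 10^(0.4 |ΔM|) = 10^0.520 = 3.313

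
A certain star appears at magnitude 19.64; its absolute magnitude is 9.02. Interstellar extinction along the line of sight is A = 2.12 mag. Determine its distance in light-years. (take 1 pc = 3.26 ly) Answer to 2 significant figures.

d ≈ 1600 ly

m − M = 5 log₁₀(d/10 pc) + A  ⇒  19.64 − (9.02) − 2.12 = 5 log₁₀(d/10)
8.500 = 5 log₁₀(d/10)
log₁₀ d = (m − M − A)/5 + 1 = 2.7000
d = 10^2.7000 = 501.2 pc
= 1634 ly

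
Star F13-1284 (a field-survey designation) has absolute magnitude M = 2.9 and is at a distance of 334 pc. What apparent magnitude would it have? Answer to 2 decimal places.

m ≈ 10.52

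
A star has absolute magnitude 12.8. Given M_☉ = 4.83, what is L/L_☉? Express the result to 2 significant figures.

L/L_☉ ≈ 6.5×10^-4

M − M_☉ = 12.8 − 4.83 = 7.970
L/L_☉ = 10^(−0.4 (M − M_☉)) = 10^-3.188 = 6.486×10^-4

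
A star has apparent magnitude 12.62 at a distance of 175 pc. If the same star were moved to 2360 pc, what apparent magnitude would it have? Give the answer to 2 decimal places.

Flux ∝ 1/d², so Δm = 5 log₁₀(d₂/d₁) = 5 log₁₀(2360/175) = 5.649
m₂ = m₁ + Δm = 12.62 + (5.649) = 18.269

m ≈ 18.27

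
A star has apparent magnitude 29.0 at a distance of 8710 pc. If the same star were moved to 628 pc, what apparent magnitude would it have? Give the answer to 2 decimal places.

Flux ∝ 1/d², so Δm = 5 log₁₀(d₂/d₁) = 5 log₁₀(628/8710) = -5.710
m₂ = m₁ + Δm = 29.0 + (-5.710) = 23.290

m ≈ 23.29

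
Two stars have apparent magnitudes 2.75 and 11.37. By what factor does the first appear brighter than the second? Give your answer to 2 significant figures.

Magnitude difference = -8.62
Flux ratio = 10^(−0.4 Δm) = 10^(−0.4 × -8.62) = 10^3.448 = 2805

2800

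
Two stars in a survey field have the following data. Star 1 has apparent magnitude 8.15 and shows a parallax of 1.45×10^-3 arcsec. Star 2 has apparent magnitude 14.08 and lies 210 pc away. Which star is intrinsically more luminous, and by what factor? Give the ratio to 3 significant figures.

Star 1 is more luminous, by a factor of 2540.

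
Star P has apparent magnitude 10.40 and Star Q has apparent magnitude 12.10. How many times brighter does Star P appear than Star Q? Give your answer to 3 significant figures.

4.79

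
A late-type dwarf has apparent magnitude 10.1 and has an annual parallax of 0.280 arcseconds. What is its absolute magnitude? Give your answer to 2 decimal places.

M ≈ 12.34

d = 1/p = 1/0.280″ = 3.571 pc
5 log₁₀(d/10 pc) = 5 log₁₀(3.571) − 5 = -2.236
M = m − 5 log₁₀(d/10) = 10.1 + 2.236 = 12.336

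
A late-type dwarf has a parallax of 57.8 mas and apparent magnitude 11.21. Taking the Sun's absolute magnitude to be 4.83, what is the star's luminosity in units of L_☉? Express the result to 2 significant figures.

L/L_☉ ≈ 8.4×10^-3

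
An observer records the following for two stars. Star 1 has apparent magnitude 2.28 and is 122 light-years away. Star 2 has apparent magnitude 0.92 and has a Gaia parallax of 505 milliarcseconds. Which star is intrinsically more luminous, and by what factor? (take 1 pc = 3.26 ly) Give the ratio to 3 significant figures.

Star 1 is more luminous, by a factor of 102.

Star 1: d = 122 ly / 3.26 = 37.42 pc
Star 1: M = m − 5 log₁₀ d + 5 = 2.28 − 5·1.5731 + 5 = -0.586
Star 2: p = 505 mas = 0.505″ → d = 1/p = 1.980 pc
Star 2: M = m − 5 log₁₀ d + 5 = 0.92 − 5·0.2967 + 5 = 4.436
ΔM = M_1 − M_2 = -0.586 − (4.436) = -5.022; smaller M is more luminous → Star 1.
L ratio = 10^(0.4 |ΔM|) = 10^2.009 = 102.1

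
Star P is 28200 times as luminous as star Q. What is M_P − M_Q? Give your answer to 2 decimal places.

M_P − M_Q ≈ -11.13

Pogson: ΔM = −2.5 log₁₀(ratio) = −2.5 log₁₀(28200) = −2.5 × 4.4502 = -11.126
Star P is brighter, so it has the smaller magnitude: the difference is negative.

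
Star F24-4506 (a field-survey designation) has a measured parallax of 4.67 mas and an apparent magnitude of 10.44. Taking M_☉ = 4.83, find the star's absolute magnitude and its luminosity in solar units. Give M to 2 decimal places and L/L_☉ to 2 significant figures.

M ≈ 3.79; L/L_☉ ≈ 2.6

d = 1/p = 1000/4.67 mas = 214.1 pc
M = m − 5 log₁₀ d + 5 = 10.44 − 5·2.3307 + 5 = 3.787
M − M_☉ = 3.787 − 4.83 = -1.043
L/L_☉ = 10^(−0.4 × -1.043) = 2.614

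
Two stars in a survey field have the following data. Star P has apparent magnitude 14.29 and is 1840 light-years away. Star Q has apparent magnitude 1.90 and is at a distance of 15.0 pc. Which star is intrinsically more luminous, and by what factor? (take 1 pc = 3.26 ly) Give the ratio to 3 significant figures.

Star Q is more luminous, by a factor of 63.8.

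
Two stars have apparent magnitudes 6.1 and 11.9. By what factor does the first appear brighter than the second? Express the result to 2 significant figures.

210

Magnitude difference = -5.8
Flux ratio = 10^(−0.4 Δm) = 10^(−0.4 × -5.8) = 10^2.320 = 208.9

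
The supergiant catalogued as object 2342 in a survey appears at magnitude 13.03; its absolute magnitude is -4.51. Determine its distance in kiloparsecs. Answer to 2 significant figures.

d ≈ 32 kpc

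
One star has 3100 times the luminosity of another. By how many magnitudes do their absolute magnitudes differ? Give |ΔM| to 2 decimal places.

Pogson: ΔM = −2.5 log₁₀(ratio) = −2.5 log₁₀(3100) = −2.5 × 3.4914 = -8.728

|ΔM| ≈ 8.73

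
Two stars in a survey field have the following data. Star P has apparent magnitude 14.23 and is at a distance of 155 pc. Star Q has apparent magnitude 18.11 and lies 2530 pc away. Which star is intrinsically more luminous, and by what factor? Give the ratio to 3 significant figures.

Star Q is more luminous, by a factor of 7.47.

Star P: M = m − 5 log₁₀ d + 5 = 14.23 − 5·2.1903 + 5 = 8.278
Star Q: M = m − 5 log₁₀ d + 5 = 18.11 − 5·3.4031 + 5 = 6.094
ΔM = M_P − M_Q = 8.278 − (6.094) = 2.184; smaller M is more luminous → Star Q.
L ratio = 10^(0.4 |ΔM|) = 10^0.874 = 7.474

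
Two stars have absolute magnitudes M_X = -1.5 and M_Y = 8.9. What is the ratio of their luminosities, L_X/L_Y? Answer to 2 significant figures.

L_X/L_Y ≈ 14000

ΔM = M_X − M_Y = -10.4
L_X/L_Y = 10^(−0.4 ΔM) = 10^4.160 = 14450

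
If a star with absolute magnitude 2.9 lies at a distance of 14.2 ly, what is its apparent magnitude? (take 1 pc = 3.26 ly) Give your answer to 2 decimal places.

d = 14.2 ly / 3.26 = 4.356 pc
m = M + 5 log₁₀ d − 5 = 2.9 + 5·0.6391 − 5 = 1.095

m ≈ 1.10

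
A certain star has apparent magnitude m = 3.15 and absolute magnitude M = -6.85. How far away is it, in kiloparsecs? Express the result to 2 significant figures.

d ≈ 1.0 kpc

Distance modulus: m − M = 3.15 − (-6.85) = 10.000
m − M = 5 log₁₀ d − 5
log₁₀ d = (m − M)/5 + 1 = 3.0000
d = 10^3.0000 = 1000 pc
= 1.000 kpc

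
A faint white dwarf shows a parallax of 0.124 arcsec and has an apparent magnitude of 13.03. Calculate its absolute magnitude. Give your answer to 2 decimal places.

d = 1/p = 1/0.124″ = 8.065 pc
5 log₁₀(d/10 pc) = 5 log₁₀(8.065) − 5 = -0.467
M = m − 5 log₁₀(d/10) = 13.03 + 0.467 = 13.497

M ≈ 13.50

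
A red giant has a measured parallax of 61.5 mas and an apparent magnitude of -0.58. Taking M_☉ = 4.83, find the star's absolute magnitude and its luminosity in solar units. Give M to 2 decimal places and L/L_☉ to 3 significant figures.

M ≈ -1.64; L/L_☉ ≈ 386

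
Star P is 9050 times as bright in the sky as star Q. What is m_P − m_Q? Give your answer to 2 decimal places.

Pogson: Δm = −2.5 log₁₀(ratio) = −2.5 log₁₀(9050) = −2.5 × 3.9566 = -9.892
Star P is brighter, so it has the smaller magnitude: the difference is negative.

m_P − m_Q ≈ -9.89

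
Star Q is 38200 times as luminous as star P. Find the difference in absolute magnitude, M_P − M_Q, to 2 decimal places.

M_P − M_Q ≈ 11.46

Pogson: ΔM = −2.5 log₁₀(ratio) = −2.5 log₁₀(38200) = −2.5 × 4.5821 = -11.455
Star Q is brighter so has the smaller magnitude: M_P − M_Q is positive.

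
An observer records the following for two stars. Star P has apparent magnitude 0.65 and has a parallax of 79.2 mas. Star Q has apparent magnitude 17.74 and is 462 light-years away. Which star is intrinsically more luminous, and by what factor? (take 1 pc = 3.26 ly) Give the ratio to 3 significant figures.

Star P: p = 79.2 mas = 0.0792″ → d = 1/p = 12.63 pc
Star P: M = m − 5 log₁₀ d + 5 = 0.65 − 5·1.1013 + 5 = 0.144
Star Q: d = 462 ly / 3.26 = 141.7 pc
Star Q: M = m − 5 log₁₀ d + 5 = 17.74 − 5·2.1514 + 5 = 11.983
ΔM = M_P − M_Q = 0.144 − (11.983) = -11.839; smaller M is more luminous → Star P.
L ratio = 10^(0.4 |ΔM|) = 10^4.736 = 54410

Star P is more luminous, by a factor of 54400.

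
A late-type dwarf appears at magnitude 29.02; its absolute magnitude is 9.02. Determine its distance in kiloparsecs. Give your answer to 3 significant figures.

Distance modulus: m − M = 29.02 − (9.02) = 20.000
m − M = 5 log₁₀ d − 5
log₁₀ d = (m − M)/5 + 1 = 5.0000
d = 10^5.0000 = 100000 pc
= 100.0 kpc

d ≈ 100 kpc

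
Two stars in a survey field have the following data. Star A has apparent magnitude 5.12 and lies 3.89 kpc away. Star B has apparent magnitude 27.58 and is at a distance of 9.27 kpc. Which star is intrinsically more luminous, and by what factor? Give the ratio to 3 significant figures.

Star A is more luminous, by a factor of 1.70×10^8.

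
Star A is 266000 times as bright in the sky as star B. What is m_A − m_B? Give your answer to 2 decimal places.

Pogson: Δm = −2.5 log₁₀(ratio) = −2.5 log₁₀(266000) = −2.5 × 5.4249 = -13.562
Star A is brighter, so it has the smaller magnitude: the difference is negative.

m_A − m_B ≈ -13.56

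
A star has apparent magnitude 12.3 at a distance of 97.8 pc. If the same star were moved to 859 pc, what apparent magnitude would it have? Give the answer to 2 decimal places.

m ≈ 17.02

Flux ∝ 1/d², so Δm = 5 log₁₀(d₂/d₁) = 5 log₁₀(859/97.8) = 4.718
m₂ = m₁ + Δm = 12.3 + (4.718) = 17.018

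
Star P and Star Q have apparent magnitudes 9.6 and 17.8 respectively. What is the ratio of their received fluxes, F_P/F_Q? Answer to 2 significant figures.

F_P/F_Q ≈ 1900

Δm = 9.6 − (17.8) = -8.2
Flux ratio = 10^(−0.4 Δm) = 10^(−0.4 × -8.2) = 10^3.280 = 1905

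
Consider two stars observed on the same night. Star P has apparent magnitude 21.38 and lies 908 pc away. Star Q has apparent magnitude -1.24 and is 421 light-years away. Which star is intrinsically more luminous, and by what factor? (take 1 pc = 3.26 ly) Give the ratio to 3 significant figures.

Star Q is more luminous, by a factor of 2.26×10^7.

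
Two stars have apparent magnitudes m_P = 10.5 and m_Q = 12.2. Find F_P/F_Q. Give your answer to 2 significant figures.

F_P/F_Q ≈ 4.8

Δm = 10.5 − (12.2) = -1.7
Flux ratio = 10^(−0.4 Δm) = 10^(−0.4 × -1.7) = 10^0.680 = 4.786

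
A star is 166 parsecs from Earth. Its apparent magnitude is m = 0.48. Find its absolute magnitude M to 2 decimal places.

M ≈ -5.62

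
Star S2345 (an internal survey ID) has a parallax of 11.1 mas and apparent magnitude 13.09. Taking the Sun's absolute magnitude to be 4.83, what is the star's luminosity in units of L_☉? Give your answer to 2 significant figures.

d = 1/p = 1000/11.1 mas = 90.09 pc
M = m − 5 log₁₀ d + 5 = 13.09 − 5·1.9547 + 5 = 8.317
M − M_☉ = 8.317 − 4.83 = 3.487
L/L_☉ = 10^(−0.4 × 3.487) = 0.04030

L/L_☉ ≈ 0.040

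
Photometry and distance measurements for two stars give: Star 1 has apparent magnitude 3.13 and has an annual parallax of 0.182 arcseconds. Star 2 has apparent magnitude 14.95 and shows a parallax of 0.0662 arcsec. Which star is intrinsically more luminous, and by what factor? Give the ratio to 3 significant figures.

Star 1 is more luminous, by a factor of 7070.

Star 1: d = 1/p = 1/0.182″ = 5.495 pc
Star 1: M = m − 5 log₁₀ d + 5 = 3.13 − 5·0.7399 + 5 = 4.430
Star 2: d = 1/p = 1/0.0662″ = 15.11 pc
Star 2: M = m − 5 log₁₀ d + 5 = 14.95 − 5·1.1791 + 5 = 14.054
ΔM = M_1 − M_2 = 4.430 − (14.054) = -9.624; smaller M is more luminous → Star 1.
L ratio = 10^(0.4 |ΔM|) = 10^3.850 = 7073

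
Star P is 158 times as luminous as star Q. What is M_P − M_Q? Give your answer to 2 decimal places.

M_P − M_Q ≈ -5.50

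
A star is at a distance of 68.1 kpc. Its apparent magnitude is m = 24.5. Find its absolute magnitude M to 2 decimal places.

d = 68.1 kpc = 68100 pc
5 log₁₀(d/10 pc) = 5 log₁₀(68100) − 5 = 19.166
M = m − 5 log₁₀(d/10) = 24.5 − 19.166 = 5.334

M ≈ 5.33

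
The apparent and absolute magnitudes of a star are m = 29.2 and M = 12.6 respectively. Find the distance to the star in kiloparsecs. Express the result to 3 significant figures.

μ = m − M = 16.600
m − M = 5 log₁₀ d − 5
log₁₀ d = (m − M)/5 + 1 = 4.3200
d = 10^4.3200 = 20890 pc
= 20.89 kpc

d ≈ 20.9 kpc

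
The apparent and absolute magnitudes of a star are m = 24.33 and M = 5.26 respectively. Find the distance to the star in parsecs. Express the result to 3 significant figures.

d ≈ 65200 pc

Distance modulus: m − M = 24.33 − (5.26) = 19.070
m − M = 5 log₁₀ d − 5
log₁₀ d = (m − M)/5 + 1 = 4.8140
d = 10^4.8140 = 65160 pc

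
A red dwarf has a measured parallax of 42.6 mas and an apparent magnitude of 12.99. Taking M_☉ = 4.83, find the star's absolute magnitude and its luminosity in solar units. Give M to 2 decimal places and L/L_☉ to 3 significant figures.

M ≈ 11.14; L/L_☉ ≈ 3.00×10^-3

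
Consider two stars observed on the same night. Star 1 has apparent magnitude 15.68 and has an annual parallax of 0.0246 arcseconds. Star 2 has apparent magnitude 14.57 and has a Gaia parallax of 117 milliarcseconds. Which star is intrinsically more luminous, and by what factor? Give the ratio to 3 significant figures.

Star 1 is more luminous, by a factor of 8.14.

Star 1: d = 1/p = 1/0.0246″ = 40.65 pc
Star 1: M = m − 5 log₁₀ d + 5 = 15.68 − 5·1.6091 + 5 = 12.635
Star 2: p = 117 mas = 0.117″ → d = 1/p = 8.547 pc
Star 2: M = m − 5 log₁₀ d + 5 = 14.57 − 5·0.9318 + 5 = 14.911
ΔM = M_1 − M_2 = 12.635 − (14.911) = -2.276; smaller M is more luminous → Star 1.
L ratio = 10^(0.4 |ΔM|) = 10^0.911 = 8.138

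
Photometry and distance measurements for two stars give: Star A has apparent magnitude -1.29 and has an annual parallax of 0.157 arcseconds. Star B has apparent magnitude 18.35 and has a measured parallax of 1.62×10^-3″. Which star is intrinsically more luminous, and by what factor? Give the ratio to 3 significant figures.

Star A: d = 1/p = 1/0.157″ = 6.369 pc
Star A: M = m − 5 log₁₀ d + 5 = -1.29 − 5·0.8041 + 5 = -0.311
Star B: d = 1/p = 1/1.62×10^-3″ = 617.3 pc
Star B: M = m − 5 log₁₀ d + 5 = 18.35 − 5·2.7905 + 5 = 9.398
ΔM = M_A − M_B = -0.311 − (9.398) = -9.708; smaller M is more luminous → Star A.
L ratio = 10^(0.4 |ΔM|) = 10^3.883 = 7642

Star A is more luminous, by a factor of 7640.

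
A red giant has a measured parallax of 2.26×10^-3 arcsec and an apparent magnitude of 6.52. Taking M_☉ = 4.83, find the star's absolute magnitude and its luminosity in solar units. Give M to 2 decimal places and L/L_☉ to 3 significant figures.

M ≈ -1.71; L/L_☉ ≈ 413

d = 1/p = 1/2.26×10^-3″ = 442.5 pc
M = m − 5 log₁₀ d + 5 = 6.52 − 5·2.6459 + 5 = -1.709
M − M_☉ = -1.709 − 4.83 = -6.539
L/L_☉ = 10^(−0.4 × -6.539) = 412.8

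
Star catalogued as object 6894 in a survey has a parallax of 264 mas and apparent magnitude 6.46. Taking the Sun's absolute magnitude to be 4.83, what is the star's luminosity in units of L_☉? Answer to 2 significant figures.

L/L_☉ ≈ 0.032

d = 1/p = 1000/264 mas = 3.788 pc
M = m − 5 log₁₀ d + 5 = 6.46 − 5·0.5784 + 5 = 8.568
M − M_☉ = 8.568 − 4.83 = 3.738
L/L_☉ = 10^(−0.4 × 3.738) = 0.03197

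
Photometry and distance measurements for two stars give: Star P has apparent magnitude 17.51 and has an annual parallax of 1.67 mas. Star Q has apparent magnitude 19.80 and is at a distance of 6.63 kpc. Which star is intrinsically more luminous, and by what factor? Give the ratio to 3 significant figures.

Star Q is more luminous, by a factor of 14.9.

Star P: p = 1.67 mas = 1.67×10^-3″ → d = 1/p = 598.8 pc
Star P: M = m − 5 log₁₀ d + 5 = 17.51 − 5·2.7773 + 5 = 8.624
Star Q: d = 6.63 kpc = 6630 pc
Star Q: M = m − 5 log₁₀ d + 5 = 19.80 − 5·3.8215 + 5 = 5.692
ΔM = M_P − M_Q = 8.624 − (5.692) = 2.931; smaller M is more luminous → Star Q.
L ratio = 10^(0.4 |ΔM|) = 10^1.172 = 14.88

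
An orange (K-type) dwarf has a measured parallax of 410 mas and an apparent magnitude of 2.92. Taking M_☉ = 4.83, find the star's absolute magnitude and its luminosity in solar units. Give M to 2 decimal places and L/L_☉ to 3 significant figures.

M ≈ 5.98; L/L_☉ ≈ 0.345

d = 1/p = 1000/410 mas = 2.439 pc
M = m − 5 log₁₀ d + 5 = 2.92 − 5·0.3872 + 5 = 5.984
M − M_☉ = 5.984 − 4.83 = 1.154
L/L_☉ = 10^(−0.4 × 1.154) = 0.3455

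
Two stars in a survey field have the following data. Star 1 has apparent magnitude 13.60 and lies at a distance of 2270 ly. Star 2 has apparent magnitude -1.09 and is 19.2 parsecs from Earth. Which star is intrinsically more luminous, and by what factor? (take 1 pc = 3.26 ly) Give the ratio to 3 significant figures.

Star 1: d = 2270 ly / 3.26 = 696.3 pc
Star 1: M = m − 5 log₁₀ d + 5 = 13.60 − 5·2.8428 + 5 = 4.386
Star 2: M = m − 5 log₁₀ d + 5 = -1.09 − 5·1.2833 + 5 = -2.507
ΔM = M_1 − M_2 = 4.386 − (-2.507) = 6.892; smaller M is more luminous → Star 2.
L ratio = 10^(0.4 |ΔM|) = 10^2.757 = 571.5

Star 2 is more luminous, by a factor of 571.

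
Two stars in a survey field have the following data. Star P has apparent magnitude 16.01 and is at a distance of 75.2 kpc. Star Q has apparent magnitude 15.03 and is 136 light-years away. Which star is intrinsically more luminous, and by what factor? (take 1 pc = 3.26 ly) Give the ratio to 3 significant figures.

Star P: d = 75.2 kpc = 75200 pc
Star P: M = m − 5 log₁₀ d + 5 = 16.01 − 5·4.8762 + 5 = -3.371
Star Q: d = 136 ly / 3.26 = 41.72 pc
Star Q: M = m − 5 log₁₀ d + 5 = 15.03 − 5·1.6203 + 5 = 11.928
ΔM = M_P − M_Q = -3.371 − (11.928) = -15.299; smaller M is more luminous → Star P.
L ratio = 10^(0.4 |ΔM|) = 10^6.120 = 1.318×10^6

Star P is more luminous, by a factor of 1.32×10^6.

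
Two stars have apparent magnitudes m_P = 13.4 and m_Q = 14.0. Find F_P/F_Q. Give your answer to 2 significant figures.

F_P/F_Q ≈ 1.7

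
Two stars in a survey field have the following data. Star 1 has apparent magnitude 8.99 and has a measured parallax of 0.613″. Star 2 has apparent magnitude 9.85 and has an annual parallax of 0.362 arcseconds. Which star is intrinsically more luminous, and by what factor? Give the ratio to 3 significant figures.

Star 2 is more luminous, by a factor of 1.30.

Star 1: d = 1/p = 1/0.613″ = 1.631 pc
Star 1: M = m − 5 log₁₀ d + 5 = 8.99 − 5·0.2125 + 5 = 12.927
Star 2: d = 1/p = 1/0.362″ = 2.762 pc
Star 2: M = m − 5 log₁₀ d + 5 = 9.85 − 5·0.4413 + 5 = 12.644
ΔM = M_1 − M_2 = 12.927 − (12.644) = 0.284; smaller M is more luminous → Star 2.
L ratio = 10^(0.4 |ΔM|) = 10^0.114 = 1.299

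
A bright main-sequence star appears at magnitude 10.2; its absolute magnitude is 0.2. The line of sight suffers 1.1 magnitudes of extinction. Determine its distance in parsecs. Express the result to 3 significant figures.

m − M = 5 log₁₀(d/10 pc) + A  ⇒  10.2 − (0.2) − 1.1 = 5 log₁₀(d/10)
8.900 = 5 log₁₀(d/10)
log₁₀ d = (m − M − A)/5 + 1 = 2.7800
d = 10^2.7800 = 602.6 pc

d ≈ 603 pc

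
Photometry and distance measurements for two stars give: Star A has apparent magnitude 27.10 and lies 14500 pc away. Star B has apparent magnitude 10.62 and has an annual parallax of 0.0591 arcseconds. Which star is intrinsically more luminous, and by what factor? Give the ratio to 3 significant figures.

Star A: M = m − 5 log₁₀ d + 5 = 27.10 − 5·4.1614 + 5 = 11.293
Star B: d = 1/p = 1/0.0591″ = 16.92 pc
Star B: M = m − 5 log₁₀ d + 5 = 10.62 − 5·1.2284 + 5 = 9.478
ΔM = M_A − M_B = 11.293 − (9.478) = 1.815; smaller M is more luminous → Star B.
L ratio = 10^(0.4 |ΔM|) = 10^0.726 = 5.322

Star B is more luminous, by a factor of 5.32.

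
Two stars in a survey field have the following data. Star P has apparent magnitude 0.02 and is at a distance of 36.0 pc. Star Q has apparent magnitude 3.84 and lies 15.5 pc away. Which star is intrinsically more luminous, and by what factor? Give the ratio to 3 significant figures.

Star P: M = m − 5 log₁₀ d + 5 = 0.02 − 5·1.5563 + 5 = -2.762
Star Q: M = m − 5 log₁₀ d + 5 = 3.84 − 5·1.1903 + 5 = 2.888
ΔM = M_P − M_Q = -2.762 − (2.888) = -5.650; smaller M is more luminous → Star P.
L ratio = 10^(0.4 |ΔM|) = 10^2.260 = 181.9

Star P is more luminous, by a factor of 182.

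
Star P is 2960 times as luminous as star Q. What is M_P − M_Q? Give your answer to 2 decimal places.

Pogson: ΔM = −2.5 log₁₀(ratio) = −2.5 log₁₀(2960) = −2.5 × 3.4713 = -8.678
Star P is brighter, so it has the smaller magnitude: the difference is negative.

M_P − M_Q ≈ -8.68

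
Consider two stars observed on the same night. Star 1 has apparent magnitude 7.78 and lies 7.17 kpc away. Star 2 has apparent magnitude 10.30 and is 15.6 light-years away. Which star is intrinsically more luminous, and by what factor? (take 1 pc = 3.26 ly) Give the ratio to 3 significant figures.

Star 1: d = 7.17 kpc = 7170 pc
Star 1: M = m − 5 log₁₀ d + 5 = 7.78 − 5·3.8555 + 5 = -6.498
Star 2: d = 15.6 ly / 3.26 = 4.785 pc
Star 2: M = m − 5 log₁₀ d + 5 = 10.30 − 5·0.6799 + 5 = 11.900
ΔM = M_1 − M_2 = -6.498 − (11.900) = -18.398; smaller M is more luminous → Star 1.
L ratio = 10^(0.4 |ΔM|) = 10^7.359 = 2.287×10^7

Star 1 is more luminous, by a factor of 2.29×10^7.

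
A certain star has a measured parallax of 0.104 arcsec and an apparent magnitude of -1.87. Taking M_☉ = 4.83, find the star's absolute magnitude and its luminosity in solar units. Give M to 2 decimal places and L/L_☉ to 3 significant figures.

M ≈ -1.78; L/L_☉ ≈ 443

d = 1/p = 1/0.104″ = 9.615 pc
M = m − 5 log₁₀ d + 5 = -1.87 − 5·0.9830 + 5 = -1.785
M − M_☉ = -1.785 − 4.83 = -6.615
L/L_☉ = 10^(−0.4 × -6.615) = 442.5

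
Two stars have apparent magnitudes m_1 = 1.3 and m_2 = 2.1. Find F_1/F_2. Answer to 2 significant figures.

F_1/F_2 ≈ 2.1

Δm = 1.3 − (2.1) = -0.8
Flux ratio = 10^(−0.4 Δm) = 10^(−0.4 × -0.8) = 10^0.320 = 2.089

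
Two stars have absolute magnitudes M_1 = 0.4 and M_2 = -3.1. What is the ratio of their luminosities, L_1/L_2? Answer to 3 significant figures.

L_1/L_2 ≈ 0.0398

ΔM = M_1 − M_2 = 3.5
L_1/L_2 = 10^(−0.4 ΔM) = 10^-1.400 = 0.03981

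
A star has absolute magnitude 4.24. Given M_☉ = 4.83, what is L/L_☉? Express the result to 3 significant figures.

M − M_☉ = 4.24 − 4.83 = -0.590
L/L_☉ = 10^(−0.4 (M − M_☉)) = 10^0.236 = 1.722

L/L_☉ ≈ 1.72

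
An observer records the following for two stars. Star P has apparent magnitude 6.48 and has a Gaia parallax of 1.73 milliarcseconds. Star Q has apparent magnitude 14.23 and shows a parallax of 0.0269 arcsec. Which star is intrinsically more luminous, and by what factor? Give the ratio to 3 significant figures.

Star P: p = 1.73 mas = 1.73×10^-3″ → d = 1/p = 578.0 pc
Star P: M = m − 5 log₁₀ d + 5 = 6.48 − 5·2.7620 + 5 = -2.330
Star Q: d = 1/p = 1/0.0269″ = 37.17 pc
Star Q: M = m − 5 log₁₀ d + 5 = 14.23 − 5·1.5702 + 5 = 11.379
ΔM = M_P − M_Q = -2.330 − (11.379) = -13.709; smaller M is more luminous → Star P.
L ratio = 10^(0.4 |ΔM|) = 10^5.483 = 304400

Star P is more luminous, by a factor of 304000.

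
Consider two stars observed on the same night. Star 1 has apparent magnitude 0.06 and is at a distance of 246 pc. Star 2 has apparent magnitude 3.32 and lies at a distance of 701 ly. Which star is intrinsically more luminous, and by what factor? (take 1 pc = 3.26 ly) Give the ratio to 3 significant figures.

Star 1: M = m − 5 log₁₀ d + 5 = 0.06 − 5·2.3909 + 5 = -6.895
Star 2: d = 701 ly / 3.26 = 215.0 pc
Star 2: M = m − 5 log₁₀ d + 5 = 3.32 − 5·2.3325 + 5 = -3.343
ΔM = M_1 − M_2 = -6.895 − (-3.343) = -3.552; smaller M is more luminous → Star 1.
L ratio = 10^(0.4 |ΔM|) = 10^1.421 = 26.36

Star 1 is more luminous, by a factor of 26.4.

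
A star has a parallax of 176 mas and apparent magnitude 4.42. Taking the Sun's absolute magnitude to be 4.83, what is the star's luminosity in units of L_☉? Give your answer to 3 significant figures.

d = 1/p = 1000/176 mas = 5.682 pc
M = m − 5 log₁₀ d + 5 = 4.42 − 5·0.7545 + 5 = 5.648
M − M_☉ = 5.648 − 4.83 = 0.818
L/L_☉ = 10^(−0.4 × 0.818) = 0.4709

L/L_☉ ≈ 0.471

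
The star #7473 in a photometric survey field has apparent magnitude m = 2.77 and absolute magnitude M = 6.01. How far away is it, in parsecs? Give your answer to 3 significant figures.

μ = m − M = -3.240
m − M = 5 log₁₀ d − 5
log₁₀ d = (m − M)/5 + 1 = 0.3520
d = 10^0.3520 = 2.249 pc

d ≈ 2.25 pc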